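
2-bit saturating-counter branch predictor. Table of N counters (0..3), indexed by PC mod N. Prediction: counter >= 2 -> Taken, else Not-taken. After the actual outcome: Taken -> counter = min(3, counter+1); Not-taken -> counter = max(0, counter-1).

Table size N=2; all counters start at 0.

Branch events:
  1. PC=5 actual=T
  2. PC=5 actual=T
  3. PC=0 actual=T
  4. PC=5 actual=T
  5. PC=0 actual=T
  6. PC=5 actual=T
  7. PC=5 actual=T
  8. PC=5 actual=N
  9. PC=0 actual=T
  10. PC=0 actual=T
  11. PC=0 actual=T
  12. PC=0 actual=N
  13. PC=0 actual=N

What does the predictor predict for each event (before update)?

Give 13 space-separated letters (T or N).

Ev 1: PC=5 idx=1 pred=N actual=T -> ctr[1]=1
Ev 2: PC=5 idx=1 pred=N actual=T -> ctr[1]=2
Ev 3: PC=0 idx=0 pred=N actual=T -> ctr[0]=1
Ev 4: PC=5 idx=1 pred=T actual=T -> ctr[1]=3
Ev 5: PC=0 idx=0 pred=N actual=T -> ctr[0]=2
Ev 6: PC=5 idx=1 pred=T actual=T -> ctr[1]=3
Ev 7: PC=5 idx=1 pred=T actual=T -> ctr[1]=3
Ev 8: PC=5 idx=1 pred=T actual=N -> ctr[1]=2
Ev 9: PC=0 idx=0 pred=T actual=T -> ctr[0]=3
Ev 10: PC=0 idx=0 pred=T actual=T -> ctr[0]=3
Ev 11: PC=0 idx=0 pred=T actual=T -> ctr[0]=3
Ev 12: PC=0 idx=0 pred=T actual=N -> ctr[0]=2
Ev 13: PC=0 idx=0 pred=T actual=N -> ctr[0]=1

Answer: N N N T N T T T T T T T T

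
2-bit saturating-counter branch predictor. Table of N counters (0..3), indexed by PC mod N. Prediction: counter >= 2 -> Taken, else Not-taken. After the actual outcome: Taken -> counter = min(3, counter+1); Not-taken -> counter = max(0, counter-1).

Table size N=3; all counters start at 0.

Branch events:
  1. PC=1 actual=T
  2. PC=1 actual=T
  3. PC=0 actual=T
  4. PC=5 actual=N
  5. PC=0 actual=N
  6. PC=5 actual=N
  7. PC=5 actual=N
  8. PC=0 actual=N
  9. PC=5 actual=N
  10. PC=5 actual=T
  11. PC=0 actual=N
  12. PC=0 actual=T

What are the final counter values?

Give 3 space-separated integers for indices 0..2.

Ev 1: PC=1 idx=1 pred=N actual=T -> ctr[1]=1
Ev 2: PC=1 idx=1 pred=N actual=T -> ctr[1]=2
Ev 3: PC=0 idx=0 pred=N actual=T -> ctr[0]=1
Ev 4: PC=5 idx=2 pred=N actual=N -> ctr[2]=0
Ev 5: PC=0 idx=0 pred=N actual=N -> ctr[0]=0
Ev 6: PC=5 idx=2 pred=N actual=N -> ctr[2]=0
Ev 7: PC=5 idx=2 pred=N actual=N -> ctr[2]=0
Ev 8: PC=0 idx=0 pred=N actual=N -> ctr[0]=0
Ev 9: PC=5 idx=2 pred=N actual=N -> ctr[2]=0
Ev 10: PC=5 idx=2 pred=N actual=T -> ctr[2]=1
Ev 11: PC=0 idx=0 pred=N actual=N -> ctr[0]=0
Ev 12: PC=0 idx=0 pred=N actual=T -> ctr[0]=1

Answer: 1 2 1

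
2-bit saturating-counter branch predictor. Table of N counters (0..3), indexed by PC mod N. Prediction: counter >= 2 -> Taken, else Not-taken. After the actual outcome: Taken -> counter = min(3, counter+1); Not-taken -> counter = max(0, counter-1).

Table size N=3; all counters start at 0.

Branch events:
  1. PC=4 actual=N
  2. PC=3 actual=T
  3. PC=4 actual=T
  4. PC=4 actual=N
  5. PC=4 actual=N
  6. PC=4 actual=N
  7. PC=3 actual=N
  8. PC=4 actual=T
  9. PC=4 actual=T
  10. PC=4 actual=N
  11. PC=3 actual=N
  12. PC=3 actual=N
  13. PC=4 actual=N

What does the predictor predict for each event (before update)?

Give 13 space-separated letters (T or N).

Ev 1: PC=4 idx=1 pred=N actual=N -> ctr[1]=0
Ev 2: PC=3 idx=0 pred=N actual=T -> ctr[0]=1
Ev 3: PC=4 idx=1 pred=N actual=T -> ctr[1]=1
Ev 4: PC=4 idx=1 pred=N actual=N -> ctr[1]=0
Ev 5: PC=4 idx=1 pred=N actual=N -> ctr[1]=0
Ev 6: PC=4 idx=1 pred=N actual=N -> ctr[1]=0
Ev 7: PC=3 idx=0 pred=N actual=N -> ctr[0]=0
Ev 8: PC=4 idx=1 pred=N actual=T -> ctr[1]=1
Ev 9: PC=4 idx=1 pred=N actual=T -> ctr[1]=2
Ev 10: PC=4 idx=1 pred=T actual=N -> ctr[1]=1
Ev 11: PC=3 idx=0 pred=N actual=N -> ctr[0]=0
Ev 12: PC=3 idx=0 pred=N actual=N -> ctr[0]=0
Ev 13: PC=4 idx=1 pred=N actual=N -> ctr[1]=0

Answer: N N N N N N N N N T N N N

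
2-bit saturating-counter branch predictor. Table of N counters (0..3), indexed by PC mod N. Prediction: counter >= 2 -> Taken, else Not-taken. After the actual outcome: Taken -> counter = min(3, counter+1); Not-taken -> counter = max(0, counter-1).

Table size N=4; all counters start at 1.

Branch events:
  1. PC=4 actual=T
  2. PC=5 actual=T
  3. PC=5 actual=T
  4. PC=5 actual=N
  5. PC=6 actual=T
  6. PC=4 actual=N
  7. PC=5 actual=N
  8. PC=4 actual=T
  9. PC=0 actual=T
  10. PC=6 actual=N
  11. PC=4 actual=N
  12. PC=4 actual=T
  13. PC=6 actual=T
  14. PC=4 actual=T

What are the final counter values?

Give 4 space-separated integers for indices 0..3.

Answer: 3 1 2 1

Derivation:
Ev 1: PC=4 idx=0 pred=N actual=T -> ctr[0]=2
Ev 2: PC=5 idx=1 pred=N actual=T -> ctr[1]=2
Ev 3: PC=5 idx=1 pred=T actual=T -> ctr[1]=3
Ev 4: PC=5 idx=1 pred=T actual=N -> ctr[1]=2
Ev 5: PC=6 idx=2 pred=N actual=T -> ctr[2]=2
Ev 6: PC=4 idx=0 pred=T actual=N -> ctr[0]=1
Ev 7: PC=5 idx=1 pred=T actual=N -> ctr[1]=1
Ev 8: PC=4 idx=0 pred=N actual=T -> ctr[0]=2
Ev 9: PC=0 idx=0 pred=T actual=T -> ctr[0]=3
Ev 10: PC=6 idx=2 pred=T actual=N -> ctr[2]=1
Ev 11: PC=4 idx=0 pred=T actual=N -> ctr[0]=2
Ev 12: PC=4 idx=0 pred=T actual=T -> ctr[0]=3
Ev 13: PC=6 idx=2 pred=N actual=T -> ctr[2]=2
Ev 14: PC=4 idx=0 pred=T actual=T -> ctr[0]=3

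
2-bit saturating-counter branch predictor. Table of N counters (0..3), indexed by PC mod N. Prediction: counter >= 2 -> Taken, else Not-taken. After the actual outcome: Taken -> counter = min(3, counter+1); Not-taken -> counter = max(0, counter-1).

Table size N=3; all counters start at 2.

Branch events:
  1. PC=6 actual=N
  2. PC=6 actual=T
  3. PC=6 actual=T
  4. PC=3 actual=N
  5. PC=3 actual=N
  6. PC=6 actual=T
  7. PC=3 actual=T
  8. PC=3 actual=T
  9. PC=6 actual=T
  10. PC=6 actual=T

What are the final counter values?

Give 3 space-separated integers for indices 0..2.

Ev 1: PC=6 idx=0 pred=T actual=N -> ctr[0]=1
Ev 2: PC=6 idx=0 pred=N actual=T -> ctr[0]=2
Ev 3: PC=6 idx=0 pred=T actual=T -> ctr[0]=3
Ev 4: PC=3 idx=0 pred=T actual=N -> ctr[0]=2
Ev 5: PC=3 idx=0 pred=T actual=N -> ctr[0]=1
Ev 6: PC=6 idx=0 pred=N actual=T -> ctr[0]=2
Ev 7: PC=3 idx=0 pred=T actual=T -> ctr[0]=3
Ev 8: PC=3 idx=0 pred=T actual=T -> ctr[0]=3
Ev 9: PC=6 idx=0 pred=T actual=T -> ctr[0]=3
Ev 10: PC=6 idx=0 pred=T actual=T -> ctr[0]=3

Answer: 3 2 2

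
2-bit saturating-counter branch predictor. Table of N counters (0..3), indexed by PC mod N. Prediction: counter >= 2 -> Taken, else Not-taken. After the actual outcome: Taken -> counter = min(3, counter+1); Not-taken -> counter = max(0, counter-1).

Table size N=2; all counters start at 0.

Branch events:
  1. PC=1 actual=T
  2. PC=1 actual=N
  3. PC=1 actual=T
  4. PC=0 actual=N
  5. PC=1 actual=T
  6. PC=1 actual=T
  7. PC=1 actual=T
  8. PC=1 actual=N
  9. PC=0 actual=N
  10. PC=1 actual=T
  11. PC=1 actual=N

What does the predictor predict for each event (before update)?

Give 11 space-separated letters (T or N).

Answer: N N N N N T T T N T T

Derivation:
Ev 1: PC=1 idx=1 pred=N actual=T -> ctr[1]=1
Ev 2: PC=1 idx=1 pred=N actual=N -> ctr[1]=0
Ev 3: PC=1 idx=1 pred=N actual=T -> ctr[1]=1
Ev 4: PC=0 idx=0 pred=N actual=N -> ctr[0]=0
Ev 5: PC=1 idx=1 pred=N actual=T -> ctr[1]=2
Ev 6: PC=1 idx=1 pred=T actual=T -> ctr[1]=3
Ev 7: PC=1 idx=1 pred=T actual=T -> ctr[1]=3
Ev 8: PC=1 idx=1 pred=T actual=N -> ctr[1]=2
Ev 9: PC=0 idx=0 pred=N actual=N -> ctr[0]=0
Ev 10: PC=1 idx=1 pred=T actual=T -> ctr[1]=3
Ev 11: PC=1 idx=1 pred=T actual=N -> ctr[1]=2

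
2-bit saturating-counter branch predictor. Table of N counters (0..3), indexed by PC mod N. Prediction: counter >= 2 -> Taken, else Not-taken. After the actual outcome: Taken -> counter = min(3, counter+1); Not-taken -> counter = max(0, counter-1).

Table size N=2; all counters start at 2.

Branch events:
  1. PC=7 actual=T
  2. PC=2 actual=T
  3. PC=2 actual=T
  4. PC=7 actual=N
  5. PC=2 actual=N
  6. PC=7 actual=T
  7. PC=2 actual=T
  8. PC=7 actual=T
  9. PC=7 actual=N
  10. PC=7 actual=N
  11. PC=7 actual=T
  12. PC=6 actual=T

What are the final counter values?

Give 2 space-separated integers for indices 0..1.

Answer: 3 2

Derivation:
Ev 1: PC=7 idx=1 pred=T actual=T -> ctr[1]=3
Ev 2: PC=2 idx=0 pred=T actual=T -> ctr[0]=3
Ev 3: PC=2 idx=0 pred=T actual=T -> ctr[0]=3
Ev 4: PC=7 idx=1 pred=T actual=N -> ctr[1]=2
Ev 5: PC=2 idx=0 pred=T actual=N -> ctr[0]=2
Ev 6: PC=7 idx=1 pred=T actual=T -> ctr[1]=3
Ev 7: PC=2 idx=0 pred=T actual=T -> ctr[0]=3
Ev 8: PC=7 idx=1 pred=T actual=T -> ctr[1]=3
Ev 9: PC=7 idx=1 pred=T actual=N -> ctr[1]=2
Ev 10: PC=7 idx=1 pred=T actual=N -> ctr[1]=1
Ev 11: PC=7 idx=1 pred=N actual=T -> ctr[1]=2
Ev 12: PC=6 idx=0 pred=T actual=T -> ctr[0]=3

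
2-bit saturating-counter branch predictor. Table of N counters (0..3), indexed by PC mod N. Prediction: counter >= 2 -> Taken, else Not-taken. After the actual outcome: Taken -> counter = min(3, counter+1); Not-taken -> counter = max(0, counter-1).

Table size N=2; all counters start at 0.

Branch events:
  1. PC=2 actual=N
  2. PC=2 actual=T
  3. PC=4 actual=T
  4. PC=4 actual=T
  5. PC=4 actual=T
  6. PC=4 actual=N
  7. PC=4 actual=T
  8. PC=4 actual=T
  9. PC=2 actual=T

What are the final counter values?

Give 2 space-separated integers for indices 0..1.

Answer: 3 0

Derivation:
Ev 1: PC=2 idx=0 pred=N actual=N -> ctr[0]=0
Ev 2: PC=2 idx=0 pred=N actual=T -> ctr[0]=1
Ev 3: PC=4 idx=0 pred=N actual=T -> ctr[0]=2
Ev 4: PC=4 idx=0 pred=T actual=T -> ctr[0]=3
Ev 5: PC=4 idx=0 pred=T actual=T -> ctr[0]=3
Ev 6: PC=4 idx=0 pred=T actual=N -> ctr[0]=2
Ev 7: PC=4 idx=0 pred=T actual=T -> ctr[0]=3
Ev 8: PC=4 idx=0 pred=T actual=T -> ctr[0]=3
Ev 9: PC=2 idx=0 pred=T actual=T -> ctr[0]=3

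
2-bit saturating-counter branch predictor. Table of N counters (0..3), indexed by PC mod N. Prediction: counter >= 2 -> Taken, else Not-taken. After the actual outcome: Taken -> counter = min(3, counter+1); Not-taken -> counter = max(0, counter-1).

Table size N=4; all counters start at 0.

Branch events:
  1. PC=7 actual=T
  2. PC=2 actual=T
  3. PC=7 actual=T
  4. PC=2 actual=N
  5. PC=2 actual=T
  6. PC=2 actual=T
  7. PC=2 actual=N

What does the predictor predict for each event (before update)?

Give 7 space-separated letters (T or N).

Ev 1: PC=7 idx=3 pred=N actual=T -> ctr[3]=1
Ev 2: PC=2 idx=2 pred=N actual=T -> ctr[2]=1
Ev 3: PC=7 idx=3 pred=N actual=T -> ctr[3]=2
Ev 4: PC=2 idx=2 pred=N actual=N -> ctr[2]=0
Ev 5: PC=2 idx=2 pred=N actual=T -> ctr[2]=1
Ev 6: PC=2 idx=2 pred=N actual=T -> ctr[2]=2
Ev 7: PC=2 idx=2 pred=T actual=N -> ctr[2]=1

Answer: N N N N N N T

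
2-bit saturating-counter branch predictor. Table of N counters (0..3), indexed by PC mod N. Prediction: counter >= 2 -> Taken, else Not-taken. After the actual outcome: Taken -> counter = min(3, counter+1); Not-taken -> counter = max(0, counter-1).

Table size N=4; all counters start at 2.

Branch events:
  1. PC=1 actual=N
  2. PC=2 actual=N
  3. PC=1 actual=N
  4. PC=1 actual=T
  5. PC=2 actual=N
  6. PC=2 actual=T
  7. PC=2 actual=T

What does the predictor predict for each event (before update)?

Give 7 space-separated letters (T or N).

Answer: T T N N N N N

Derivation:
Ev 1: PC=1 idx=1 pred=T actual=N -> ctr[1]=1
Ev 2: PC=2 idx=2 pred=T actual=N -> ctr[2]=1
Ev 3: PC=1 idx=1 pred=N actual=N -> ctr[1]=0
Ev 4: PC=1 idx=1 pred=N actual=T -> ctr[1]=1
Ev 5: PC=2 idx=2 pred=N actual=N -> ctr[2]=0
Ev 6: PC=2 idx=2 pred=N actual=T -> ctr[2]=1
Ev 7: PC=2 idx=2 pred=N actual=T -> ctr[2]=2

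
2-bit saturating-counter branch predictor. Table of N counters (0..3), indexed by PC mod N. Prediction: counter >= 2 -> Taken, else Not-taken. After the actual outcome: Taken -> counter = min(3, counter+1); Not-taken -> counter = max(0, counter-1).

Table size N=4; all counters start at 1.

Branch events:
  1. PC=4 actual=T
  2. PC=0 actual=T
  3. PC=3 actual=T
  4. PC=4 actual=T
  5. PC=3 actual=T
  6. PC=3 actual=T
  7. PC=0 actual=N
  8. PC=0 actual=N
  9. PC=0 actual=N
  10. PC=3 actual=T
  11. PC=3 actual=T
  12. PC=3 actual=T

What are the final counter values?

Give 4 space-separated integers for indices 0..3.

Answer: 0 1 1 3

Derivation:
Ev 1: PC=4 idx=0 pred=N actual=T -> ctr[0]=2
Ev 2: PC=0 idx=0 pred=T actual=T -> ctr[0]=3
Ev 3: PC=3 idx=3 pred=N actual=T -> ctr[3]=2
Ev 4: PC=4 idx=0 pred=T actual=T -> ctr[0]=3
Ev 5: PC=3 idx=3 pred=T actual=T -> ctr[3]=3
Ev 6: PC=3 idx=3 pred=T actual=T -> ctr[3]=3
Ev 7: PC=0 idx=0 pred=T actual=N -> ctr[0]=2
Ev 8: PC=0 idx=0 pred=T actual=N -> ctr[0]=1
Ev 9: PC=0 idx=0 pred=N actual=N -> ctr[0]=0
Ev 10: PC=3 idx=3 pred=T actual=T -> ctr[3]=3
Ev 11: PC=3 idx=3 pred=T actual=T -> ctr[3]=3
Ev 12: PC=3 idx=3 pred=T actual=T -> ctr[3]=3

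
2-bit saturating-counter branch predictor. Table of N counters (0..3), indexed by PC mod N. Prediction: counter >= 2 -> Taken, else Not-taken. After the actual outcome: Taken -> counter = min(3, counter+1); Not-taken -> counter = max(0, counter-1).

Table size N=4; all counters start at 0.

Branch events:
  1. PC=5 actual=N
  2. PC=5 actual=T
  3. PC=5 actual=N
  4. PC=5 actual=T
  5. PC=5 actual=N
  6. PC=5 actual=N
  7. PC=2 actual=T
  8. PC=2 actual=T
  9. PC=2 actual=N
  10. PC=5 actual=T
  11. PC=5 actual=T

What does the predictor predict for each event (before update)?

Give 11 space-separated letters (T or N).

Answer: N N N N N N N N T N N

Derivation:
Ev 1: PC=5 idx=1 pred=N actual=N -> ctr[1]=0
Ev 2: PC=5 idx=1 pred=N actual=T -> ctr[1]=1
Ev 3: PC=5 idx=1 pred=N actual=N -> ctr[1]=0
Ev 4: PC=5 idx=1 pred=N actual=T -> ctr[1]=1
Ev 5: PC=5 idx=1 pred=N actual=N -> ctr[1]=0
Ev 6: PC=5 idx=1 pred=N actual=N -> ctr[1]=0
Ev 7: PC=2 idx=2 pred=N actual=T -> ctr[2]=1
Ev 8: PC=2 idx=2 pred=N actual=T -> ctr[2]=2
Ev 9: PC=2 idx=2 pred=T actual=N -> ctr[2]=1
Ev 10: PC=5 idx=1 pred=N actual=T -> ctr[1]=1
Ev 11: PC=5 idx=1 pred=N actual=T -> ctr[1]=2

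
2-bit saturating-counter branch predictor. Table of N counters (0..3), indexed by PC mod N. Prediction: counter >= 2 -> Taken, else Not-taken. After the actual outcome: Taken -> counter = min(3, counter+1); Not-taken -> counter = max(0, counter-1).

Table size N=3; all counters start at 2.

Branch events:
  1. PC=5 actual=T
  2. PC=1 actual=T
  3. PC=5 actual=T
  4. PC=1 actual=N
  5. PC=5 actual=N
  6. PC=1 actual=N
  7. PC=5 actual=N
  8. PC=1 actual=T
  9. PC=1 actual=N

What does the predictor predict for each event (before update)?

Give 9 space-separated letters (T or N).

Ev 1: PC=5 idx=2 pred=T actual=T -> ctr[2]=3
Ev 2: PC=1 idx=1 pred=T actual=T -> ctr[1]=3
Ev 3: PC=5 idx=2 pred=T actual=T -> ctr[2]=3
Ev 4: PC=1 idx=1 pred=T actual=N -> ctr[1]=2
Ev 5: PC=5 idx=2 pred=T actual=N -> ctr[2]=2
Ev 6: PC=1 idx=1 pred=T actual=N -> ctr[1]=1
Ev 7: PC=5 idx=2 pred=T actual=N -> ctr[2]=1
Ev 8: PC=1 idx=1 pred=N actual=T -> ctr[1]=2
Ev 9: PC=1 idx=1 pred=T actual=N -> ctr[1]=1

Answer: T T T T T T T N T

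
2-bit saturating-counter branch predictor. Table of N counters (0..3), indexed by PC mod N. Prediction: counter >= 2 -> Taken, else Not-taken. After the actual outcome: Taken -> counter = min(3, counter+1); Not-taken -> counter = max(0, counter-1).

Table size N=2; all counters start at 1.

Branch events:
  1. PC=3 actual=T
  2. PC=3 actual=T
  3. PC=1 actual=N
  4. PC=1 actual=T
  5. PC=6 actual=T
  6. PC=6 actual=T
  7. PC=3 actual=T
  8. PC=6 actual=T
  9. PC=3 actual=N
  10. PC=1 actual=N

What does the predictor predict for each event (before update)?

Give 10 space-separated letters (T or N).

Ev 1: PC=3 idx=1 pred=N actual=T -> ctr[1]=2
Ev 2: PC=3 idx=1 pred=T actual=T -> ctr[1]=3
Ev 3: PC=1 idx=1 pred=T actual=N -> ctr[1]=2
Ev 4: PC=1 idx=1 pred=T actual=T -> ctr[1]=3
Ev 5: PC=6 idx=0 pred=N actual=T -> ctr[0]=2
Ev 6: PC=6 idx=0 pred=T actual=T -> ctr[0]=3
Ev 7: PC=3 idx=1 pred=T actual=T -> ctr[1]=3
Ev 8: PC=6 idx=0 pred=T actual=T -> ctr[0]=3
Ev 9: PC=3 idx=1 pred=T actual=N -> ctr[1]=2
Ev 10: PC=1 idx=1 pred=T actual=N -> ctr[1]=1

Answer: N T T T N T T T T T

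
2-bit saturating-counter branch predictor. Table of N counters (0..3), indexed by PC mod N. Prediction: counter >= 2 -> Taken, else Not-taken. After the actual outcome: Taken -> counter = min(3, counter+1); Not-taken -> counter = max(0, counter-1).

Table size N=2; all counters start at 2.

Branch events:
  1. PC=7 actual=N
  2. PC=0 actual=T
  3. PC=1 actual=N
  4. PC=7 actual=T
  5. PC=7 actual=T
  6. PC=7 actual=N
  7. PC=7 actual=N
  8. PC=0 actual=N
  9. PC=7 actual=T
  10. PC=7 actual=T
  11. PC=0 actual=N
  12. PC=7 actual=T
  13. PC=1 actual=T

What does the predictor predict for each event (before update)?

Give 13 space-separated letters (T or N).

Ev 1: PC=7 idx=1 pred=T actual=N -> ctr[1]=1
Ev 2: PC=0 idx=0 pred=T actual=T -> ctr[0]=3
Ev 3: PC=1 idx=1 pred=N actual=N -> ctr[1]=0
Ev 4: PC=7 idx=1 pred=N actual=T -> ctr[1]=1
Ev 5: PC=7 idx=1 pred=N actual=T -> ctr[1]=2
Ev 6: PC=7 idx=1 pred=T actual=N -> ctr[1]=1
Ev 7: PC=7 idx=1 pred=N actual=N -> ctr[1]=0
Ev 8: PC=0 idx=0 pred=T actual=N -> ctr[0]=2
Ev 9: PC=7 idx=1 pred=N actual=T -> ctr[1]=1
Ev 10: PC=7 idx=1 pred=N actual=T -> ctr[1]=2
Ev 11: PC=0 idx=0 pred=T actual=N -> ctr[0]=1
Ev 12: PC=7 idx=1 pred=T actual=T -> ctr[1]=3
Ev 13: PC=1 idx=1 pred=T actual=T -> ctr[1]=3

Answer: T T N N N T N T N N T T T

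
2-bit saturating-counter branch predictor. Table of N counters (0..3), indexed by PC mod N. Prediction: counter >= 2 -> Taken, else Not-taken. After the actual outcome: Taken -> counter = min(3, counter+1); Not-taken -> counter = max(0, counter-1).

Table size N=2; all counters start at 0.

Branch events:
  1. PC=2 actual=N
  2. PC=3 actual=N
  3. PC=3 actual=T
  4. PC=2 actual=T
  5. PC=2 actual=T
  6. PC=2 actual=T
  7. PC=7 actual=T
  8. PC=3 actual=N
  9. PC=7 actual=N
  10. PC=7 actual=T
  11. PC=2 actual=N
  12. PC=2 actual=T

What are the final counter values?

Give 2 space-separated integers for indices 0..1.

Ev 1: PC=2 idx=0 pred=N actual=N -> ctr[0]=0
Ev 2: PC=3 idx=1 pred=N actual=N -> ctr[1]=0
Ev 3: PC=3 idx=1 pred=N actual=T -> ctr[1]=1
Ev 4: PC=2 idx=0 pred=N actual=T -> ctr[0]=1
Ev 5: PC=2 idx=0 pred=N actual=T -> ctr[0]=2
Ev 6: PC=2 idx=0 pred=T actual=T -> ctr[0]=3
Ev 7: PC=7 idx=1 pred=N actual=T -> ctr[1]=2
Ev 8: PC=3 idx=1 pred=T actual=N -> ctr[1]=1
Ev 9: PC=7 idx=1 pred=N actual=N -> ctr[1]=0
Ev 10: PC=7 idx=1 pred=N actual=T -> ctr[1]=1
Ev 11: PC=2 idx=0 pred=T actual=N -> ctr[0]=2
Ev 12: PC=2 idx=0 pred=T actual=T -> ctr[0]=3

Answer: 3 1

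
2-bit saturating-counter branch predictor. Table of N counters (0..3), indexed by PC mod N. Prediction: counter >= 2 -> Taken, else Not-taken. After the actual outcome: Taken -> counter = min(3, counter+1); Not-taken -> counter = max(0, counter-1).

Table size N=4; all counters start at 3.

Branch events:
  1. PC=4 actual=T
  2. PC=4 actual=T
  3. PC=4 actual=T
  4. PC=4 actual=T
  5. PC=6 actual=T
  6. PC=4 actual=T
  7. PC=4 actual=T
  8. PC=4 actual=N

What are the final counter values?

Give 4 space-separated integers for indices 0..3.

Answer: 2 3 3 3

Derivation:
Ev 1: PC=4 idx=0 pred=T actual=T -> ctr[0]=3
Ev 2: PC=4 idx=0 pred=T actual=T -> ctr[0]=3
Ev 3: PC=4 idx=0 pred=T actual=T -> ctr[0]=3
Ev 4: PC=4 idx=0 pred=T actual=T -> ctr[0]=3
Ev 5: PC=6 idx=2 pred=T actual=T -> ctr[2]=3
Ev 6: PC=4 idx=0 pred=T actual=T -> ctr[0]=3
Ev 7: PC=4 idx=0 pred=T actual=T -> ctr[0]=3
Ev 8: PC=4 idx=0 pred=T actual=N -> ctr[0]=2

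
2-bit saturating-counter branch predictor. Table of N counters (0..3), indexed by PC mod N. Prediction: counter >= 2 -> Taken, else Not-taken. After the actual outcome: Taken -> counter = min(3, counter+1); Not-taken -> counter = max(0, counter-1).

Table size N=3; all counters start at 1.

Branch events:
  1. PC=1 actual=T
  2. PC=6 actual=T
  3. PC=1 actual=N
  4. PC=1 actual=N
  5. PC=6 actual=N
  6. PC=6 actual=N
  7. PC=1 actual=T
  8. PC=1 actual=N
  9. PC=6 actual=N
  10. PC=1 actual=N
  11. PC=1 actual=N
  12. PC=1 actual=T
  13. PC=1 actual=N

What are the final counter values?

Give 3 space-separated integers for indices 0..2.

Ev 1: PC=1 idx=1 pred=N actual=T -> ctr[1]=2
Ev 2: PC=6 idx=0 pred=N actual=T -> ctr[0]=2
Ev 3: PC=1 idx=1 pred=T actual=N -> ctr[1]=1
Ev 4: PC=1 idx=1 pred=N actual=N -> ctr[1]=0
Ev 5: PC=6 idx=0 pred=T actual=N -> ctr[0]=1
Ev 6: PC=6 idx=0 pred=N actual=N -> ctr[0]=0
Ev 7: PC=1 idx=1 pred=N actual=T -> ctr[1]=1
Ev 8: PC=1 idx=1 pred=N actual=N -> ctr[1]=0
Ev 9: PC=6 idx=0 pred=N actual=N -> ctr[0]=0
Ev 10: PC=1 idx=1 pred=N actual=N -> ctr[1]=0
Ev 11: PC=1 idx=1 pred=N actual=N -> ctr[1]=0
Ev 12: PC=1 idx=1 pred=N actual=T -> ctr[1]=1
Ev 13: PC=1 idx=1 pred=N actual=N -> ctr[1]=0

Answer: 0 0 1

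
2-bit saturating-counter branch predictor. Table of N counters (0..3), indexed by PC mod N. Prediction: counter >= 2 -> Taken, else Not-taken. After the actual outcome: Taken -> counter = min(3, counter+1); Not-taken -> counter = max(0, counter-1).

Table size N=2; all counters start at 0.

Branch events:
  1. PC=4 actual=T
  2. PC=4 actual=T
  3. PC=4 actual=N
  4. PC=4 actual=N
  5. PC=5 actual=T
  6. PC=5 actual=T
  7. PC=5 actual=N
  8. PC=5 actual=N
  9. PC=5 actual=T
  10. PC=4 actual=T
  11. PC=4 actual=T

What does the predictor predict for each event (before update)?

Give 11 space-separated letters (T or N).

Answer: N N T N N N T N N N N

Derivation:
Ev 1: PC=4 idx=0 pred=N actual=T -> ctr[0]=1
Ev 2: PC=4 idx=0 pred=N actual=T -> ctr[0]=2
Ev 3: PC=4 idx=0 pred=T actual=N -> ctr[0]=1
Ev 4: PC=4 idx=0 pred=N actual=N -> ctr[0]=0
Ev 5: PC=5 idx=1 pred=N actual=T -> ctr[1]=1
Ev 6: PC=5 idx=1 pred=N actual=T -> ctr[1]=2
Ev 7: PC=5 idx=1 pred=T actual=N -> ctr[1]=1
Ev 8: PC=5 idx=1 pred=N actual=N -> ctr[1]=0
Ev 9: PC=5 idx=1 pred=N actual=T -> ctr[1]=1
Ev 10: PC=4 idx=0 pred=N actual=T -> ctr[0]=1
Ev 11: PC=4 idx=0 pred=N actual=T -> ctr[0]=2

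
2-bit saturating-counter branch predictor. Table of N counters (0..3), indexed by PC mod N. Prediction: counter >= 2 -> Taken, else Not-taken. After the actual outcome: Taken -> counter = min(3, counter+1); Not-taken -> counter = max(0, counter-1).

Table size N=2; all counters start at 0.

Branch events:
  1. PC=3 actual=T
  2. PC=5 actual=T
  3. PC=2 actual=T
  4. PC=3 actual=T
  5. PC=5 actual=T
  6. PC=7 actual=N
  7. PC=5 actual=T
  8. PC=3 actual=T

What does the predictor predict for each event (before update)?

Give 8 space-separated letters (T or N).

Answer: N N N T T T T T

Derivation:
Ev 1: PC=3 idx=1 pred=N actual=T -> ctr[1]=1
Ev 2: PC=5 idx=1 pred=N actual=T -> ctr[1]=2
Ev 3: PC=2 idx=0 pred=N actual=T -> ctr[0]=1
Ev 4: PC=3 idx=1 pred=T actual=T -> ctr[1]=3
Ev 5: PC=5 idx=1 pred=T actual=T -> ctr[1]=3
Ev 6: PC=7 idx=1 pred=T actual=N -> ctr[1]=2
Ev 7: PC=5 idx=1 pred=T actual=T -> ctr[1]=3
Ev 8: PC=3 idx=1 pred=T actual=T -> ctr[1]=3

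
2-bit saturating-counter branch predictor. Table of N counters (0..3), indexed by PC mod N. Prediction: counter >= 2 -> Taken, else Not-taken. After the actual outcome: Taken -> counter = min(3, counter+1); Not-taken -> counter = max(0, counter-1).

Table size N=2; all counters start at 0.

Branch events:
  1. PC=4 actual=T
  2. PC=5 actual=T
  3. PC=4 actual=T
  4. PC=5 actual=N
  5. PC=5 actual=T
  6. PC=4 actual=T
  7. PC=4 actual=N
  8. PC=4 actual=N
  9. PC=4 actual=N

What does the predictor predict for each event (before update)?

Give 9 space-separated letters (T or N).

Ev 1: PC=4 idx=0 pred=N actual=T -> ctr[0]=1
Ev 2: PC=5 idx=1 pred=N actual=T -> ctr[1]=1
Ev 3: PC=4 idx=0 pred=N actual=T -> ctr[0]=2
Ev 4: PC=5 idx=1 pred=N actual=N -> ctr[1]=0
Ev 5: PC=5 idx=1 pred=N actual=T -> ctr[1]=1
Ev 6: PC=4 idx=0 pred=T actual=T -> ctr[0]=3
Ev 7: PC=4 idx=0 pred=T actual=N -> ctr[0]=2
Ev 8: PC=4 idx=0 pred=T actual=N -> ctr[0]=1
Ev 9: PC=4 idx=0 pred=N actual=N -> ctr[0]=0

Answer: N N N N N T T T N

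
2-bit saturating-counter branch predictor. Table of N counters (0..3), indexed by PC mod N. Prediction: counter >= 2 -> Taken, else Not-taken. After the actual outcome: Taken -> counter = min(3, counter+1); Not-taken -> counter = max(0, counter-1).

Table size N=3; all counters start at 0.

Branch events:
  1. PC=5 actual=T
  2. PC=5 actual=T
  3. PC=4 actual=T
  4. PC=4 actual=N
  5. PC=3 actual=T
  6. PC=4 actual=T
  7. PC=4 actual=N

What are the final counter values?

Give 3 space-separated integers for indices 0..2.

Ev 1: PC=5 idx=2 pred=N actual=T -> ctr[2]=1
Ev 2: PC=5 idx=2 pred=N actual=T -> ctr[2]=2
Ev 3: PC=4 idx=1 pred=N actual=T -> ctr[1]=1
Ev 4: PC=4 idx=1 pred=N actual=N -> ctr[1]=0
Ev 5: PC=3 idx=0 pred=N actual=T -> ctr[0]=1
Ev 6: PC=4 idx=1 pred=N actual=T -> ctr[1]=1
Ev 7: PC=4 idx=1 pred=N actual=N -> ctr[1]=0

Answer: 1 0 2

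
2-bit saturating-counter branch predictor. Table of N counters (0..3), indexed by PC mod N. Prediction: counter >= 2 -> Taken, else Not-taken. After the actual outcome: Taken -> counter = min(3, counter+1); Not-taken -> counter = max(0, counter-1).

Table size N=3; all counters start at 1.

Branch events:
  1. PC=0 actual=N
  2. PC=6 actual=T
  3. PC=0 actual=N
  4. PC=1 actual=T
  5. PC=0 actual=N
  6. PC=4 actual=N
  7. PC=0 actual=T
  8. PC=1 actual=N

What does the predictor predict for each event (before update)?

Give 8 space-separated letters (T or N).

Answer: N N N N N T N N

Derivation:
Ev 1: PC=0 idx=0 pred=N actual=N -> ctr[0]=0
Ev 2: PC=6 idx=0 pred=N actual=T -> ctr[0]=1
Ev 3: PC=0 idx=0 pred=N actual=N -> ctr[0]=0
Ev 4: PC=1 idx=1 pred=N actual=T -> ctr[1]=2
Ev 5: PC=0 idx=0 pred=N actual=N -> ctr[0]=0
Ev 6: PC=4 idx=1 pred=T actual=N -> ctr[1]=1
Ev 7: PC=0 idx=0 pred=N actual=T -> ctr[0]=1
Ev 8: PC=1 idx=1 pred=N actual=N -> ctr[1]=0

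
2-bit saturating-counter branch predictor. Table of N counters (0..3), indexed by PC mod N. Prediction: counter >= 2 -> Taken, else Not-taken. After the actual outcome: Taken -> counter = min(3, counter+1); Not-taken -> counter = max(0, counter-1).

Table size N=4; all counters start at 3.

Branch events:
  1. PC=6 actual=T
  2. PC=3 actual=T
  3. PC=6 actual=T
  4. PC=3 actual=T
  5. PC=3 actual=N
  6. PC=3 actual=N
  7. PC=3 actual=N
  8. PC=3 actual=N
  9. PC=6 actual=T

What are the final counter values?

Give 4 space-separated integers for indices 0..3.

Ev 1: PC=6 idx=2 pred=T actual=T -> ctr[2]=3
Ev 2: PC=3 idx=3 pred=T actual=T -> ctr[3]=3
Ev 3: PC=6 idx=2 pred=T actual=T -> ctr[2]=3
Ev 4: PC=3 idx=3 pred=T actual=T -> ctr[3]=3
Ev 5: PC=3 idx=3 pred=T actual=N -> ctr[3]=2
Ev 6: PC=3 idx=3 pred=T actual=N -> ctr[3]=1
Ev 7: PC=3 idx=3 pred=N actual=N -> ctr[3]=0
Ev 8: PC=3 idx=3 pred=N actual=N -> ctr[3]=0
Ev 9: PC=6 idx=2 pred=T actual=T -> ctr[2]=3

Answer: 3 3 3 0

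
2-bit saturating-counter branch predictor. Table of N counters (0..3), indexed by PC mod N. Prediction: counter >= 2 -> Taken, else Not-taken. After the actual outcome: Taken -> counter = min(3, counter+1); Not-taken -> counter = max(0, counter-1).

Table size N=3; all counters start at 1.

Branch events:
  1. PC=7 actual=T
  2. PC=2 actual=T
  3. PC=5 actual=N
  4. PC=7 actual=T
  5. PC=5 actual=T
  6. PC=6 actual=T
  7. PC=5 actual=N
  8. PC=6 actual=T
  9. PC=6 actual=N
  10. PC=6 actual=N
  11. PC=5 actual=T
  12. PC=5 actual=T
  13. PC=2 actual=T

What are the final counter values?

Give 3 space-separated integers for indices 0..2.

Ev 1: PC=7 idx=1 pred=N actual=T -> ctr[1]=2
Ev 2: PC=2 idx=2 pred=N actual=T -> ctr[2]=2
Ev 3: PC=5 idx=2 pred=T actual=N -> ctr[2]=1
Ev 4: PC=7 idx=1 pred=T actual=T -> ctr[1]=3
Ev 5: PC=5 idx=2 pred=N actual=T -> ctr[2]=2
Ev 6: PC=6 idx=0 pred=N actual=T -> ctr[0]=2
Ev 7: PC=5 idx=2 pred=T actual=N -> ctr[2]=1
Ev 8: PC=6 idx=0 pred=T actual=T -> ctr[0]=3
Ev 9: PC=6 idx=0 pred=T actual=N -> ctr[0]=2
Ev 10: PC=6 idx=0 pred=T actual=N -> ctr[0]=1
Ev 11: PC=5 idx=2 pred=N actual=T -> ctr[2]=2
Ev 12: PC=5 idx=2 pred=T actual=T -> ctr[2]=3
Ev 13: PC=2 idx=2 pred=T actual=T -> ctr[2]=3

Answer: 1 3 3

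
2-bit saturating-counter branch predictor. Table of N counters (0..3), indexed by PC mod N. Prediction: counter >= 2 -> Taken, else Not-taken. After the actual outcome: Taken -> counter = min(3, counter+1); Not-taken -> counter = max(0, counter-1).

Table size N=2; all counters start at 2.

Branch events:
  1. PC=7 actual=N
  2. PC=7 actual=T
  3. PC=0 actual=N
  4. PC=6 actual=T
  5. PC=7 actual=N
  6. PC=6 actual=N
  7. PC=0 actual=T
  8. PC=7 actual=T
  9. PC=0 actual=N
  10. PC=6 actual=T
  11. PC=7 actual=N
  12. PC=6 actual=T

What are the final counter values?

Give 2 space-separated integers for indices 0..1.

Answer: 3 1

Derivation:
Ev 1: PC=7 idx=1 pred=T actual=N -> ctr[1]=1
Ev 2: PC=7 idx=1 pred=N actual=T -> ctr[1]=2
Ev 3: PC=0 idx=0 pred=T actual=N -> ctr[0]=1
Ev 4: PC=6 idx=0 pred=N actual=T -> ctr[0]=2
Ev 5: PC=7 idx=1 pred=T actual=N -> ctr[1]=1
Ev 6: PC=6 idx=0 pred=T actual=N -> ctr[0]=1
Ev 7: PC=0 idx=0 pred=N actual=T -> ctr[0]=2
Ev 8: PC=7 idx=1 pred=N actual=T -> ctr[1]=2
Ev 9: PC=0 idx=0 pred=T actual=N -> ctr[0]=1
Ev 10: PC=6 idx=0 pred=N actual=T -> ctr[0]=2
Ev 11: PC=7 idx=1 pred=T actual=N -> ctr[1]=1
Ev 12: PC=6 idx=0 pred=T actual=T -> ctr[0]=3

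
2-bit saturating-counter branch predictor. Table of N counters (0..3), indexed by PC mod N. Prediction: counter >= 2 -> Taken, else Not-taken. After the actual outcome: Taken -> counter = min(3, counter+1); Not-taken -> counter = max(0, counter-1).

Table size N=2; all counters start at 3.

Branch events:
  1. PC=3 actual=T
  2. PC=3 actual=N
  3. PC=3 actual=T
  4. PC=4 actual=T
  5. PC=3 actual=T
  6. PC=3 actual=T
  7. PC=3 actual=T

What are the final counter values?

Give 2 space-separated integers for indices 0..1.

Ev 1: PC=3 idx=1 pred=T actual=T -> ctr[1]=3
Ev 2: PC=3 idx=1 pred=T actual=N -> ctr[1]=2
Ev 3: PC=3 idx=1 pred=T actual=T -> ctr[1]=3
Ev 4: PC=4 idx=0 pred=T actual=T -> ctr[0]=3
Ev 5: PC=3 idx=1 pred=T actual=T -> ctr[1]=3
Ev 6: PC=3 idx=1 pred=T actual=T -> ctr[1]=3
Ev 7: PC=3 idx=1 pred=T actual=T -> ctr[1]=3

Answer: 3 3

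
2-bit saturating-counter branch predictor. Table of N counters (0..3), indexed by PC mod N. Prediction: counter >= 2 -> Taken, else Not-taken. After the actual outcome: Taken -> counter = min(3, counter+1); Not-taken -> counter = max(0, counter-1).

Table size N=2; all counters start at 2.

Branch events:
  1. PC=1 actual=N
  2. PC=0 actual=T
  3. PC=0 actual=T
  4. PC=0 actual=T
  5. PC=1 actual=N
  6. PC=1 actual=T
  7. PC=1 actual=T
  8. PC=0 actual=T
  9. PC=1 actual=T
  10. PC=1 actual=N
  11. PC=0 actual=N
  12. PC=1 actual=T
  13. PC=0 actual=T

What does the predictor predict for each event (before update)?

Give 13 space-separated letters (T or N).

Ev 1: PC=1 idx=1 pred=T actual=N -> ctr[1]=1
Ev 2: PC=0 idx=0 pred=T actual=T -> ctr[0]=3
Ev 3: PC=0 idx=0 pred=T actual=T -> ctr[0]=3
Ev 4: PC=0 idx=0 pred=T actual=T -> ctr[0]=3
Ev 5: PC=1 idx=1 pred=N actual=N -> ctr[1]=0
Ev 6: PC=1 idx=1 pred=N actual=T -> ctr[1]=1
Ev 7: PC=1 idx=1 pred=N actual=T -> ctr[1]=2
Ev 8: PC=0 idx=0 pred=T actual=T -> ctr[0]=3
Ev 9: PC=1 idx=1 pred=T actual=T -> ctr[1]=3
Ev 10: PC=1 idx=1 pred=T actual=N -> ctr[1]=2
Ev 11: PC=0 idx=0 pred=T actual=N -> ctr[0]=2
Ev 12: PC=1 idx=1 pred=T actual=T -> ctr[1]=3
Ev 13: PC=0 idx=0 pred=T actual=T -> ctr[0]=3

Answer: T T T T N N N T T T T T T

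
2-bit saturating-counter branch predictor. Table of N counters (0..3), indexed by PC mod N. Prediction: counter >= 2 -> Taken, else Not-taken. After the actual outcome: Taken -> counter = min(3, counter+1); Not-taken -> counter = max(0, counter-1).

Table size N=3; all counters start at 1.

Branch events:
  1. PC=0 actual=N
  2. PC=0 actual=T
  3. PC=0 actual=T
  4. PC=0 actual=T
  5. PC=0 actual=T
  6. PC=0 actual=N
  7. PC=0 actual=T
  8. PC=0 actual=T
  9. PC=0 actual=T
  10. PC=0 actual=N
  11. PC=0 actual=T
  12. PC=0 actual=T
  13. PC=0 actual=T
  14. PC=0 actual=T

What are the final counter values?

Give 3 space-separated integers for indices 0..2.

Answer: 3 1 1

Derivation:
Ev 1: PC=0 idx=0 pred=N actual=N -> ctr[0]=0
Ev 2: PC=0 idx=0 pred=N actual=T -> ctr[0]=1
Ev 3: PC=0 idx=0 pred=N actual=T -> ctr[0]=2
Ev 4: PC=0 idx=0 pred=T actual=T -> ctr[0]=3
Ev 5: PC=0 idx=0 pred=T actual=T -> ctr[0]=3
Ev 6: PC=0 idx=0 pred=T actual=N -> ctr[0]=2
Ev 7: PC=0 idx=0 pred=T actual=T -> ctr[0]=3
Ev 8: PC=0 idx=0 pred=T actual=T -> ctr[0]=3
Ev 9: PC=0 idx=0 pred=T actual=T -> ctr[0]=3
Ev 10: PC=0 idx=0 pred=T actual=N -> ctr[0]=2
Ev 11: PC=0 idx=0 pred=T actual=T -> ctr[0]=3
Ev 12: PC=0 idx=0 pred=T actual=T -> ctr[0]=3
Ev 13: PC=0 idx=0 pred=T actual=T -> ctr[0]=3
Ev 14: PC=0 idx=0 pred=T actual=T -> ctr[0]=3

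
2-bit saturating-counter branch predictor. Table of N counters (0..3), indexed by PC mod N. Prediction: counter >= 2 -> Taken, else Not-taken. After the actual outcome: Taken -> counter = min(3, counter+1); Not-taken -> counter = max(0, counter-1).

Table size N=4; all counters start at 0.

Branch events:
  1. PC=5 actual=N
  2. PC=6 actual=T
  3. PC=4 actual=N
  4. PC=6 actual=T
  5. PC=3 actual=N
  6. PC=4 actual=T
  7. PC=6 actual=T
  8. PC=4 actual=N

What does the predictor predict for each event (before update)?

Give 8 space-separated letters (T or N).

Answer: N N N N N N T N

Derivation:
Ev 1: PC=5 idx=1 pred=N actual=N -> ctr[1]=0
Ev 2: PC=6 idx=2 pred=N actual=T -> ctr[2]=1
Ev 3: PC=4 idx=0 pred=N actual=N -> ctr[0]=0
Ev 4: PC=6 idx=2 pred=N actual=T -> ctr[2]=2
Ev 5: PC=3 idx=3 pred=N actual=N -> ctr[3]=0
Ev 6: PC=4 idx=0 pred=N actual=T -> ctr[0]=1
Ev 7: PC=6 idx=2 pred=T actual=T -> ctr[2]=3
Ev 8: PC=4 idx=0 pred=N actual=N -> ctr[0]=0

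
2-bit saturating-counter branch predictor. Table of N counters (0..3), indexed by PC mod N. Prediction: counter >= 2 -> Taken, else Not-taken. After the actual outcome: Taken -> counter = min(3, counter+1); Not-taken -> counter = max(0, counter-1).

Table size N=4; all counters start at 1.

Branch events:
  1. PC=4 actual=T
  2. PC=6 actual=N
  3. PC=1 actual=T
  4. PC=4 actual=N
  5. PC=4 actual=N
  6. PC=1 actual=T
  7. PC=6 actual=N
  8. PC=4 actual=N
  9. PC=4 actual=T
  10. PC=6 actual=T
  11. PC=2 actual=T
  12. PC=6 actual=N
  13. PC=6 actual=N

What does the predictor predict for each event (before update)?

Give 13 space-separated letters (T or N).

Ev 1: PC=4 idx=0 pred=N actual=T -> ctr[0]=2
Ev 2: PC=6 idx=2 pred=N actual=N -> ctr[2]=0
Ev 3: PC=1 idx=1 pred=N actual=T -> ctr[1]=2
Ev 4: PC=4 idx=0 pred=T actual=N -> ctr[0]=1
Ev 5: PC=4 idx=0 pred=N actual=N -> ctr[0]=0
Ev 6: PC=1 idx=1 pred=T actual=T -> ctr[1]=3
Ev 7: PC=6 idx=2 pred=N actual=N -> ctr[2]=0
Ev 8: PC=4 idx=0 pred=N actual=N -> ctr[0]=0
Ev 9: PC=4 idx=0 pred=N actual=T -> ctr[0]=1
Ev 10: PC=6 idx=2 pred=N actual=T -> ctr[2]=1
Ev 11: PC=2 idx=2 pred=N actual=T -> ctr[2]=2
Ev 12: PC=6 idx=2 pred=T actual=N -> ctr[2]=1
Ev 13: PC=6 idx=2 pred=N actual=N -> ctr[2]=0

Answer: N N N T N T N N N N N T N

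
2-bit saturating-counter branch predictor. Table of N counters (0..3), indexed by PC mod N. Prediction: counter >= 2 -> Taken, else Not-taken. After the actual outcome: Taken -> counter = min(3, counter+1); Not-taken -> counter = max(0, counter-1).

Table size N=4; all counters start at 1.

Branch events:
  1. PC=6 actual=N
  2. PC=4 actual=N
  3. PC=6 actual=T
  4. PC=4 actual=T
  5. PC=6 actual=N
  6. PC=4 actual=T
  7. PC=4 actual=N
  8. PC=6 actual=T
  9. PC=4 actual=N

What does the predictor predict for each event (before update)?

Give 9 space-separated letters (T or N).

Answer: N N N N N N T N N

Derivation:
Ev 1: PC=6 idx=2 pred=N actual=N -> ctr[2]=0
Ev 2: PC=4 idx=0 pred=N actual=N -> ctr[0]=0
Ev 3: PC=6 idx=2 pred=N actual=T -> ctr[2]=1
Ev 4: PC=4 idx=0 pred=N actual=T -> ctr[0]=1
Ev 5: PC=6 idx=2 pred=N actual=N -> ctr[2]=0
Ev 6: PC=4 idx=0 pred=N actual=T -> ctr[0]=2
Ev 7: PC=4 idx=0 pred=T actual=N -> ctr[0]=1
Ev 8: PC=6 idx=2 pred=N actual=T -> ctr[2]=1
Ev 9: PC=4 idx=0 pred=N actual=N -> ctr[0]=0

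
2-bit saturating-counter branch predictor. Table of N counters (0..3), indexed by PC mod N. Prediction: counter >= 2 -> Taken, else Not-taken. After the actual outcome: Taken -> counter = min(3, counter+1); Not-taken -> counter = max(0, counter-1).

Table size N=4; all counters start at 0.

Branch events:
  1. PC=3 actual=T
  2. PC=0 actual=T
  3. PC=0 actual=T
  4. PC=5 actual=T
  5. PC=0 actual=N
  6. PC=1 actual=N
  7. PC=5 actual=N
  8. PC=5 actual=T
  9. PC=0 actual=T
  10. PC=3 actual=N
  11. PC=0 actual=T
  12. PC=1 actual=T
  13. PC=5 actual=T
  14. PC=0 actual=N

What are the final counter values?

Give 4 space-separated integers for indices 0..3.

Ev 1: PC=3 idx=3 pred=N actual=T -> ctr[3]=1
Ev 2: PC=0 idx=0 pred=N actual=T -> ctr[0]=1
Ev 3: PC=0 idx=0 pred=N actual=T -> ctr[0]=2
Ev 4: PC=5 idx=1 pred=N actual=T -> ctr[1]=1
Ev 5: PC=0 idx=0 pred=T actual=N -> ctr[0]=1
Ev 6: PC=1 idx=1 pred=N actual=N -> ctr[1]=0
Ev 7: PC=5 idx=1 pred=N actual=N -> ctr[1]=0
Ev 8: PC=5 idx=1 pred=N actual=T -> ctr[1]=1
Ev 9: PC=0 idx=0 pred=N actual=T -> ctr[0]=2
Ev 10: PC=3 idx=3 pred=N actual=N -> ctr[3]=0
Ev 11: PC=0 idx=0 pred=T actual=T -> ctr[0]=3
Ev 12: PC=1 idx=1 pred=N actual=T -> ctr[1]=2
Ev 13: PC=5 idx=1 pred=T actual=T -> ctr[1]=3
Ev 14: PC=0 idx=0 pred=T actual=N -> ctr[0]=2

Answer: 2 3 0 0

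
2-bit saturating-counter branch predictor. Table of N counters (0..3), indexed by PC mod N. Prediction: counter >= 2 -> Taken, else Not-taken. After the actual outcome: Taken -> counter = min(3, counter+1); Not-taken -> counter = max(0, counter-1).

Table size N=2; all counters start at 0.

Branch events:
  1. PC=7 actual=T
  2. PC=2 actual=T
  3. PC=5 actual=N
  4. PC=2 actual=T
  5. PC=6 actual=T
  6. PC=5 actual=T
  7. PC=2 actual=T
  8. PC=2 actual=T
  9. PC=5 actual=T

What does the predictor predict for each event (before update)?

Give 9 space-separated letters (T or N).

Ev 1: PC=7 idx=1 pred=N actual=T -> ctr[1]=1
Ev 2: PC=2 idx=0 pred=N actual=T -> ctr[0]=1
Ev 3: PC=5 idx=1 pred=N actual=N -> ctr[1]=0
Ev 4: PC=2 idx=0 pred=N actual=T -> ctr[0]=2
Ev 5: PC=6 idx=0 pred=T actual=T -> ctr[0]=3
Ev 6: PC=5 idx=1 pred=N actual=T -> ctr[1]=1
Ev 7: PC=2 idx=0 pred=T actual=T -> ctr[0]=3
Ev 8: PC=2 idx=0 pred=T actual=T -> ctr[0]=3
Ev 9: PC=5 idx=1 pred=N actual=T -> ctr[1]=2

Answer: N N N N T N T T N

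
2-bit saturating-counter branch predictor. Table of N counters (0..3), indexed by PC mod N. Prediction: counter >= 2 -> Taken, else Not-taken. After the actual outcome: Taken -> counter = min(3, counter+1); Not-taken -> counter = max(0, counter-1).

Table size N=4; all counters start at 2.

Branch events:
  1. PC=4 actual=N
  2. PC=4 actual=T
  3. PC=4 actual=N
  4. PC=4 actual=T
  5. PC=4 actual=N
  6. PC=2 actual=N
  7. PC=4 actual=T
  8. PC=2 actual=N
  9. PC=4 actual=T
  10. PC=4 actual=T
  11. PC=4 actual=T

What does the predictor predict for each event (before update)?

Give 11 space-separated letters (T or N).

Ev 1: PC=4 idx=0 pred=T actual=N -> ctr[0]=1
Ev 2: PC=4 idx=0 pred=N actual=T -> ctr[0]=2
Ev 3: PC=4 idx=0 pred=T actual=N -> ctr[0]=1
Ev 4: PC=4 idx=0 pred=N actual=T -> ctr[0]=2
Ev 5: PC=4 idx=0 pred=T actual=N -> ctr[0]=1
Ev 6: PC=2 idx=2 pred=T actual=N -> ctr[2]=1
Ev 7: PC=4 idx=0 pred=N actual=T -> ctr[0]=2
Ev 8: PC=2 idx=2 pred=N actual=N -> ctr[2]=0
Ev 9: PC=4 idx=0 pred=T actual=T -> ctr[0]=3
Ev 10: PC=4 idx=0 pred=T actual=T -> ctr[0]=3
Ev 11: PC=4 idx=0 pred=T actual=T -> ctr[0]=3

Answer: T N T N T T N N T T T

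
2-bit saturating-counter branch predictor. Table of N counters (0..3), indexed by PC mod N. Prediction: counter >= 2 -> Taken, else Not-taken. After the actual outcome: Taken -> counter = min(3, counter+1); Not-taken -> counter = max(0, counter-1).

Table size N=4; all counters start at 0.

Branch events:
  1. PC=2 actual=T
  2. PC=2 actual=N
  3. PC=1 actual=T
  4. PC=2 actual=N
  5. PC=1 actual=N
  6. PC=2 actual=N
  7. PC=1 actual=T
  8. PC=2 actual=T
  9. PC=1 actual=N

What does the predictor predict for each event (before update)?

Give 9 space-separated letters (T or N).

Ev 1: PC=2 idx=2 pred=N actual=T -> ctr[2]=1
Ev 2: PC=2 idx=2 pred=N actual=N -> ctr[2]=0
Ev 3: PC=1 idx=1 pred=N actual=T -> ctr[1]=1
Ev 4: PC=2 idx=2 pred=N actual=N -> ctr[2]=0
Ev 5: PC=1 idx=1 pred=N actual=N -> ctr[1]=0
Ev 6: PC=2 idx=2 pred=N actual=N -> ctr[2]=0
Ev 7: PC=1 idx=1 pred=N actual=T -> ctr[1]=1
Ev 8: PC=2 idx=2 pred=N actual=T -> ctr[2]=1
Ev 9: PC=1 idx=1 pred=N actual=N -> ctr[1]=0

Answer: N N N N N N N N N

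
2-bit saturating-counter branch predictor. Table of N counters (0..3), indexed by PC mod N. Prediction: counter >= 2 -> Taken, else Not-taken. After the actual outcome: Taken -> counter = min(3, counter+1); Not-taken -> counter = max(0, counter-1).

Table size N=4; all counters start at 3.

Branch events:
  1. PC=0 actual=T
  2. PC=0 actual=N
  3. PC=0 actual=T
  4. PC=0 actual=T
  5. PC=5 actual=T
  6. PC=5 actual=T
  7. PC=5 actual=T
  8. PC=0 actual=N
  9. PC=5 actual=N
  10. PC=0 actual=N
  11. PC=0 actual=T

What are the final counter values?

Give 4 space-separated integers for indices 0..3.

Ev 1: PC=0 idx=0 pred=T actual=T -> ctr[0]=3
Ev 2: PC=0 idx=0 pred=T actual=N -> ctr[0]=2
Ev 3: PC=0 idx=0 pred=T actual=T -> ctr[0]=3
Ev 4: PC=0 idx=0 pred=T actual=T -> ctr[0]=3
Ev 5: PC=5 idx=1 pred=T actual=T -> ctr[1]=3
Ev 6: PC=5 idx=1 pred=T actual=T -> ctr[1]=3
Ev 7: PC=5 idx=1 pred=T actual=T -> ctr[1]=3
Ev 8: PC=0 idx=0 pred=T actual=N -> ctr[0]=2
Ev 9: PC=5 idx=1 pred=T actual=N -> ctr[1]=2
Ev 10: PC=0 idx=0 pred=T actual=N -> ctr[0]=1
Ev 11: PC=0 idx=0 pred=N actual=T -> ctr[0]=2

Answer: 2 2 3 3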